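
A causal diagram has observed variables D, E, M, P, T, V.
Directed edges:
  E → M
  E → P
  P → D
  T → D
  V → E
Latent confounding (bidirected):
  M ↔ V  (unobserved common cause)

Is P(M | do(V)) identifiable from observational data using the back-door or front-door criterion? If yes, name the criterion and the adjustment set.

desc(V)\{V}={D,E,M,P}; candidates ⊆ {T}.
V↔M: latent back-door arc(s) into V.
size 0: {}; under {} V still reaches {M} ∋ M.
size 1: {T}; under {T} V still reaches {M} ∋ M.
V↔M cannot be blocked by any observed set — no back-door set.
{E}: (i) intercepts every directed V→M path; (ii) no back-door V→{E}; (iii) {V} blocks every back-door {E}→M. Front-door holds.
P(M|do(V)) = Σ_{E} P(E|V) Σ_{V'} P(M|E,V')P(V').

P(M|do(V)): frontdoor, adjust for {E}.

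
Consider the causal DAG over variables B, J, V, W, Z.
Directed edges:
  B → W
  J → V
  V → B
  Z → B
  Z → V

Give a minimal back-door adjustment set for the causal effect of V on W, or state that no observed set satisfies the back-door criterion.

V→W: minimal back-door set {Z}.

desc(V)\{V}={B,W}; candidates ⊆ {J,Z}.
size 0: {}; under {} V still reaches {B,J,W,Z} ∋ W.
{Z}: V⊥W given {Z} in G with V→· removed — back-door holds.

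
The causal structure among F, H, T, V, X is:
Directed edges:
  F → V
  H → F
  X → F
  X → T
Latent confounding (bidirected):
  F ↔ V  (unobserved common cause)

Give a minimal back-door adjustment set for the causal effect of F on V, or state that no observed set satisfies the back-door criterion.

F→V: no observed back-door set.

desc(F)\{F}={V}; candidates ⊆ {H,T,X}.
F↔V: latent back-door arc(s) into F.
size 0: {}; under {} F still reaches {H,T,V,X} ∋ V.
size 1: {H}, {T}, {X}; under {H} F still reaches {T,V,X} ∋ V.
size 2: {H,T}, {H,X}, {T,X}; under {H,T} F still reaches {V,X} ∋ V.
F↔V cannot be blocked by any observed set — no back-door set.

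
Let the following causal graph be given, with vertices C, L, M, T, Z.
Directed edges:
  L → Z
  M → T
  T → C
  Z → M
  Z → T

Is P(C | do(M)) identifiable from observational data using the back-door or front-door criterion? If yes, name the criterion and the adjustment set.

desc(M)\{M}={C,T}; candidates ⊆ {L,Z}.
size 0: {}; under {} M still reaches {C,L,T,Z} ∋ C.
{Z}: M⊥C given {Z} in G with M→· removed — back-door holds.
P(C|do(M)) = Σ_{Z} P(C|M,Z)·P(Z).

P(C|do(M)): backdoor, adjust for {Z}.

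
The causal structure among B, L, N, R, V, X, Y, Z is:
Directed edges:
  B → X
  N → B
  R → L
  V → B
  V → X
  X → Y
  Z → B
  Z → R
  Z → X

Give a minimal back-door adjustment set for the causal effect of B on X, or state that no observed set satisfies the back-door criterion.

B→X: minimal back-door set {V, Z}.

desc(B)\{B}={X,Y}; candidates ⊆ {L,N,R,V,Z}.
size 0: {}; under {} B still reaches {L,N,R,V,X,Y,Z} ∋ X.
size 1: {L}, {N}, {R} …(+2); under {L} B still reaches {N,R,V,X,Y,Z} ∋ X.
{V,Z}: B⊥X given {V,Z} in G with B→· removed — back-door holds.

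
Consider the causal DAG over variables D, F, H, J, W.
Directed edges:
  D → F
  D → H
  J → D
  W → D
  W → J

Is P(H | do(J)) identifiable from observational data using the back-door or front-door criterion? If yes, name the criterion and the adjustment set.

P(H|do(J)): backdoor, adjust for {W}.

desc(J)\{J}={D,F,H}; candidates ⊆ {W}.
size 0: {}; under {} J still reaches {D,F,H,W} ∋ H.
{W}: J⊥H given {W} in G with J→· removed — back-door holds.
P(H|do(J)) = Σ_{W} P(H|J,W)·P(W).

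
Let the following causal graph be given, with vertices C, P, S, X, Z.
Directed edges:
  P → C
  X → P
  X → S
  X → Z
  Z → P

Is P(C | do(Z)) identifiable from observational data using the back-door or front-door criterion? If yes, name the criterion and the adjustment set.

P(C|do(Z)): backdoor, adjust for {X}.

desc(Z)\{Z}={C,P}; candidates ⊆ {S,X}.
size 0: {}; under {} Z still reaches {C,P,S,X} ∋ C.
{X}: Z⊥C given {X} in G with Z→· removed — back-door holds.
P(C|do(Z)) = Σ_{X} P(C|Z,X)·P(X).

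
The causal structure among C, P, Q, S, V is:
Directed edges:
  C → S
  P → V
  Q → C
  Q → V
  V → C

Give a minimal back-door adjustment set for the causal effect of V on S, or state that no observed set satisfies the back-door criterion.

V→S: minimal back-door set {Q}.

desc(V)\{V}={C,S}; candidates ⊆ {P,Q}.
size 0: {}; under {} V still reaches {C,P,Q,S} ∋ S.
{Q}: V⊥S given {Q} in G with V→· removed — back-door holds.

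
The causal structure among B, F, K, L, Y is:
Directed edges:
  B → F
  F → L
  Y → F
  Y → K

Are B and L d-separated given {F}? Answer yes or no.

Bayes-Ball from B | {F} reaches {K,Y}.
L ∉ reach(B|{F}) ⇒ B ⊥ L | {F}.

Yes — B ⊥ L | {F}.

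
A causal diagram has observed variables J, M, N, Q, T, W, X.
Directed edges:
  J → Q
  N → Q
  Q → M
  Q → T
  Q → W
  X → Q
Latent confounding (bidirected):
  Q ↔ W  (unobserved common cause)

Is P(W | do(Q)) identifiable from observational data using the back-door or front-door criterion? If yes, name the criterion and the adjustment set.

P(W|do(Q)): not identifiable (no BD/FD set).

desc(Q)\{Q}={M,T,W}; candidates ⊆ {J,N,X}.
Q↔W: latent back-door arc(s) into Q.
size 0: {}; under {} Q still reaches {J,N,W,X} ∋ W.
size 1: {J}, {N}, {X}; under {J} Q still reaches {N,W,X} ∋ W.
size 2: {J,N}, {J,X}, {N,X}; under {J,N} Q still reaches {W,X} ∋ W.
Q↔W cannot be blocked by any observed set — no back-door set.
No mediator lies on a directed Q→…→W path.
Neither criterion identifies P(W|do(Q)) in this graph.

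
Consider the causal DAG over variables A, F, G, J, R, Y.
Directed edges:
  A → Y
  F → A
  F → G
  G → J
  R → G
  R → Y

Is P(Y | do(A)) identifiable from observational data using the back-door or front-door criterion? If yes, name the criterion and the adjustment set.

P(Y|do(A)): backdoor, adjust for ∅.

desc(A)\{A}={Y}; candidates ⊆ {F,G,J,R}.
∅: A⊥Y given ∅ in G with A→· removed — back-door holds.
P(Y|do(A)) = P(Y|A) — no adjustment needed.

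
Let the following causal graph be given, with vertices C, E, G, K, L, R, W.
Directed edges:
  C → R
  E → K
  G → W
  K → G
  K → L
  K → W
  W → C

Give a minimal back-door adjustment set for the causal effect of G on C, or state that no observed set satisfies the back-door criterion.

G→C: minimal back-door set {K}.

desc(G)\{G}={C,R,W}; candidates ⊆ {E,K,L}.
size 0: {}; under {} G still reaches {C,E,K,L,R,W} ∋ C.
{K}: G⊥C given {K} in G with G→· removed — back-door holds.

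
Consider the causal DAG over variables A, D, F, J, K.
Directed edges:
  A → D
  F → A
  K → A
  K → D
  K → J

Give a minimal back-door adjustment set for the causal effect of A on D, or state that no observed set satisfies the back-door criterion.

desc(A)\{A}={D}; candidates ⊆ {F,J,K}.
size 0: {}; under {} A still reaches {D,F,J,K} ∋ D.
{K}: A⊥D given {K} in G with A→· removed — back-door holds.

A→D: minimal back-door set {K}.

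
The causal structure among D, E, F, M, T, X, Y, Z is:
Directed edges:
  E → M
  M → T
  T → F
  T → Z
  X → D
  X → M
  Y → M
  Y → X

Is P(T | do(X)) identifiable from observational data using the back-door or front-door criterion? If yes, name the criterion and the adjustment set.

desc(X)\{X}={D,F,M,T,Z}; candidates ⊆ {E,Y}.
size 0: {}; under {} X still reaches {F,M,T,Y,Z} ∋ T.
{Y}: X⊥T given {Y} in G with X→· removed — back-door holds.
P(T|do(X)) = Σ_{Y} P(T|X,Y)·P(Y).

P(T|do(X)): backdoor, adjust for {Y}.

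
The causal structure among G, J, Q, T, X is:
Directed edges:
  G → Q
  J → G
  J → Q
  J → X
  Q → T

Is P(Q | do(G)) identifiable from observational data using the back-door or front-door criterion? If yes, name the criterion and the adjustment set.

P(Q|do(G)): backdoor, adjust for {J}.

desc(G)\{G}={Q,T}; candidates ⊆ {J,X}.
size 0: {}; under {} G still reaches {J,Q,T,X} ∋ Q.
{J}: G⊥Q given {J} in G with G→· removed — back-door holds.
P(Q|do(G)) = Σ_{J} P(Q|G,J)·P(J).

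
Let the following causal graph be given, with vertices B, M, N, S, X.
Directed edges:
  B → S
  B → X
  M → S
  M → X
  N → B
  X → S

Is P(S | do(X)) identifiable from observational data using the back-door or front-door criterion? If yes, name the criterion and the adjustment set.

desc(X)\{X}={S}; candidates ⊆ {B,M,N}.
size 0: {}; under {} X still reaches {B,M,N,S} ∋ S.
size 1: {B}, {M}, {N}; under {B} X still reaches {M,S} ∋ S.
{B,M}: X⊥S given {B,M} in G with X→· removed — back-door holds.
P(S|do(X)) = Σ_{B,M} P(S|X,B,M)·P(B,M).

P(S|do(X)): backdoor, adjust for {B, M}.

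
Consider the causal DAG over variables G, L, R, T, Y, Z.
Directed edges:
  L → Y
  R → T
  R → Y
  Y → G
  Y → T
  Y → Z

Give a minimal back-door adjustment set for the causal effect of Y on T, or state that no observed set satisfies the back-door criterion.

desc(Y)\{Y}={G,T,Z}; candidates ⊆ {L,R}.
size 0: {}; under {} Y still reaches {L,R,T} ∋ T.
{R}: Y⊥T given {R} in G with Y→· removed — back-door holds.

Y→T: minimal back-door set {R}.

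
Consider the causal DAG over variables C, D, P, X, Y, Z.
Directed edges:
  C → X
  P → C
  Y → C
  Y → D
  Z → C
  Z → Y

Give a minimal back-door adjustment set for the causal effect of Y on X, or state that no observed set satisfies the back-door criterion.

Y→X: minimal back-door set {Z}.

desc(Y)\{Y}={C,D,X}; candidates ⊆ {P,Z}.
size 0: {}; under {} Y still reaches {C,X,Z} ∋ X.
{Z}: Y⊥X given {Z} in G with Y→· removed — back-door holds.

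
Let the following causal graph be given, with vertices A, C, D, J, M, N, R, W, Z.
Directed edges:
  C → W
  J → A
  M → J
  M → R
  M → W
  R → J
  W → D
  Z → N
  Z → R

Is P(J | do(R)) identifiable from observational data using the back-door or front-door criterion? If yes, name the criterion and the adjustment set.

desc(R)\{R}={A,J}; candidates ⊆ {C,D,M,N,W,Z}.
size 0: {}; under {} R still reaches {A,D,J,M,N,W,Z} ∋ J.
{M}: R⊥J given {M} in G with R→· removed — back-door holds.
P(J|do(R)) = Σ_{M} P(J|R,M)·P(M).

P(J|do(R)): backdoor, adjust for {M}.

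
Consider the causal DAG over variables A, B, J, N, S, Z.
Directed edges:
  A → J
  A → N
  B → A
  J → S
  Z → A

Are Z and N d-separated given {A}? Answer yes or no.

Bayes-Ball from Z | {A} reaches {B}.
N ∉ reach(Z|{A}) ⇒ Z ⊥ N | {A}.

Yes — Z ⊥ N | {A}.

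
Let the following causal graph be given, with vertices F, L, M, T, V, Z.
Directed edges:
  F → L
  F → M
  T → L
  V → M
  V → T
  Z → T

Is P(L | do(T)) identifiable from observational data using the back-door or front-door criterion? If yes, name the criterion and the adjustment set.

desc(T)\{T}={L}; candidates ⊆ {F,M,V,Z}.
∅: T⊥L given ∅ in G with T→· removed — back-door holds.
P(L|do(T)) = P(L|T) — no adjustment needed.

P(L|do(T)): backdoor, adjust for ∅.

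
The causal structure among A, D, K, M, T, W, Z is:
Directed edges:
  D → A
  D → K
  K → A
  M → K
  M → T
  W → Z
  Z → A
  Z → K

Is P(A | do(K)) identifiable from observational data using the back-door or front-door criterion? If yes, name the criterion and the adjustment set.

desc(K)\{K}={A}; candidates ⊆ {D,M,T,W,Z}.
size 0: {}; under {} K still reaches {A,D,M,T,W,Z} ∋ A.
size 1: {D}, {M}, {T} …(+2); under {D} K still reaches {A,M,T,W,Z} ∋ A.
{D,Z}: K⊥A given {D,Z} in G with K→· removed — back-door holds.
P(A|do(K)) = Σ_{D,Z} P(A|K,D,Z)·P(D,Z).

P(A|do(K)): backdoor, adjust for {D, Z}.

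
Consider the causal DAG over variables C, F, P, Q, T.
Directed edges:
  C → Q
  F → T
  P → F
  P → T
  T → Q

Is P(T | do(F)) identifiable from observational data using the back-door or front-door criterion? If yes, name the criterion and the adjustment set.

P(T|do(F)): backdoor, adjust for {P}.

desc(F)\{F}={Q,T}; candidates ⊆ {C,P}.
size 0: {}; under {} F still reaches {P,Q,T} ∋ T.
{P}: F⊥T given {P} in G with F→· removed — back-door holds.
P(T|do(F)) = Σ_{P} P(T|F,P)·P(P).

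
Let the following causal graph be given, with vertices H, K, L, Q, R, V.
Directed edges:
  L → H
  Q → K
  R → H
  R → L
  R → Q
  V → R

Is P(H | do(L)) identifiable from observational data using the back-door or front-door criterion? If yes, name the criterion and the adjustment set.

desc(L)\{L}={H}; candidates ⊆ {K,Q,R,V}.
size 0: {}; under {} L still reaches {H,K,Q,R,V} ∋ H.
{R}: L⊥H given {R} in G with L→· removed — back-door holds.
P(H|do(L)) = Σ_{R} P(H|L,R)·P(R).

P(H|do(L)): backdoor, adjust for {R}.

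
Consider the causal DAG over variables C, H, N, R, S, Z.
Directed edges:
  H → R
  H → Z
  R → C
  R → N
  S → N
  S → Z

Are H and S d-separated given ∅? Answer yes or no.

Yes — H ⊥ S | ∅.

Bayes-Ball from H | ∅ reaches {C,N,R,Z}.
S ∉ reach(H|∅) ⇒ H ⊥ S | ∅.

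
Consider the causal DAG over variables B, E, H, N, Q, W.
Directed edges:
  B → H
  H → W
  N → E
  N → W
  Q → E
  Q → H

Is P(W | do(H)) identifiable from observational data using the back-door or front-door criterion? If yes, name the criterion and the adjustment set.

P(W|do(H)): backdoor, adjust for ∅.

desc(H)\{H}={W}; candidates ⊆ {B,E,N,Q}.
∅: H⊥W given ∅ in G with H→· removed — back-door holds.
P(W|do(H)) = P(W|H) — no adjustment needed.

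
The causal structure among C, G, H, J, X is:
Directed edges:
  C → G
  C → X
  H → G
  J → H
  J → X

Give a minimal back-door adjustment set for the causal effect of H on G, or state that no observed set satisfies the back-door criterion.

desc(H)\{H}={G}; candidates ⊆ {C,J,X}.
∅: H⊥G given ∅ in G with H→· removed — back-door holds.

H→G: minimal back-door set ∅.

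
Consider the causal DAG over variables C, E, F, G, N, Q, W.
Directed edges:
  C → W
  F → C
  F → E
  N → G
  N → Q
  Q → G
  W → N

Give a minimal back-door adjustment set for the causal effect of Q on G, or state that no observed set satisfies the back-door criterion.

desc(Q)\{Q}={G}; candidates ⊆ {C,E,F,N,W}.
size 0: {}; under {} Q still reaches {C,E,F,G,N,W} ∋ G.
{N}: Q⊥G given {N} in G with Q→· removed — back-door holds.

Q→G: minimal back-door set {N}.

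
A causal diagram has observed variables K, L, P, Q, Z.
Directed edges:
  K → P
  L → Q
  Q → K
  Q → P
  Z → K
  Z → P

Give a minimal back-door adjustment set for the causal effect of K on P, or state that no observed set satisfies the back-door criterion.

K→P: minimal back-door set {Q, Z}.

desc(K)\{K}={P}; candidates ⊆ {L,Q,Z}.
size 0: {}; under {} K still reaches {L,P,Q,Z} ∋ P.
size 1: {L}, {Q}, {Z}; under {L} K still reaches {P,Q,Z} ∋ P.
{Q,Z}: K⊥P given {Q,Z} in G with K→· removed — back-door holds.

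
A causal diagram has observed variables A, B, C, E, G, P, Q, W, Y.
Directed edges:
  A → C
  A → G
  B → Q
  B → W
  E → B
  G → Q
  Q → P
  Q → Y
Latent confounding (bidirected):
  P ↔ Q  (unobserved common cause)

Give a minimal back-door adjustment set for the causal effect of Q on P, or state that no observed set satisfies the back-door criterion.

Q→P: no observed back-door set.

desc(Q)\{Q}={P,Y}; candidates ⊆ {A,B,C,E,G,W}.
Q↔P: latent back-door arc(s) into Q.
size 0: {}; under {} Q still reaches {A,B,C,E,G,P,W} ∋ P.
size 1: {A}, {B}, {C} …(+3); under {A} Q still reaches {B,E,G,P,W} ∋ P.
size 2: {A,B}, {A,C}, {A,E} …(+12); under {A,B} Q still reaches {G,P} ∋ P.
Q↔P cannot be blocked by any observed set — no back-door set.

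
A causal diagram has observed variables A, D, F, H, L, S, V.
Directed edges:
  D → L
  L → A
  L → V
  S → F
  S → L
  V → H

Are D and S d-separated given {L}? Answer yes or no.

Bayes-Ball from D | {L} reaches {F,S}.
S ∈ reach(D|{L}) ⇒ D ⊥̸ S | {L}.

No — D and S are d-connected given {L}.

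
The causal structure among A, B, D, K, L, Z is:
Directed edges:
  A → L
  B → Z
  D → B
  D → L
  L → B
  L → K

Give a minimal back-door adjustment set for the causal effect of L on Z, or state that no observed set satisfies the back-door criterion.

L→Z: minimal back-door set {D}.

desc(L)\{L}={B,K,Z}; candidates ⊆ {A,D}.
size 0: {}; under {} L still reaches {A,B,D,Z} ∋ Z.
{D}: L⊥Z given {D} in G with L→· removed — back-door holds.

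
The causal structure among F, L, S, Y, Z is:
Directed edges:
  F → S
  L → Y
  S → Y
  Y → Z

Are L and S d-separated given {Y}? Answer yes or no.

Bayes-Ball from L | {Y} reaches {F,S}.
S ∈ reach(L|{Y}) ⇒ L ⊥̸ S | {Y}.

No — L and S are d-connected given {Y}.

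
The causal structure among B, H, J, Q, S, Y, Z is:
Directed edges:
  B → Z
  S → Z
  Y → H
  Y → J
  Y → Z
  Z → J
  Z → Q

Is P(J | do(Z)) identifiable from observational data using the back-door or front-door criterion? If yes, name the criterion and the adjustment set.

desc(Z)\{Z}={J,Q}; candidates ⊆ {B,H,S,Y}.
size 0: {}; under {} Z still reaches {B,H,J,S,Y} ∋ J.
{Y}: Z⊥J given {Y} in G with Z→· removed — back-door holds.
P(J|do(Z)) = Σ_{Y} P(J|Z,Y)·P(Y).

P(J|do(Z)): backdoor, adjust for {Y}.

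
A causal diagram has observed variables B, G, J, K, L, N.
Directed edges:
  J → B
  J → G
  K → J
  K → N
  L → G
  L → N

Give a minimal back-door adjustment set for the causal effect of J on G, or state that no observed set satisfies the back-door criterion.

desc(J)\{J}={B,G}; candidates ⊆ {K,L,N}.
∅: J⊥G given ∅ in G with J→· removed — back-door holds.

J→G: minimal back-door set ∅.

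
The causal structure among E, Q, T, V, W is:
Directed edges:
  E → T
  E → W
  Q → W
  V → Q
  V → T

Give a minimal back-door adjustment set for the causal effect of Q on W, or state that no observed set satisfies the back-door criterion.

Q→W: minimal back-door set ∅.

desc(Q)\{Q}={W}; candidates ⊆ {E,T,V}.
∅: Q⊥W given ∅ in G with Q→· removed — back-door holds.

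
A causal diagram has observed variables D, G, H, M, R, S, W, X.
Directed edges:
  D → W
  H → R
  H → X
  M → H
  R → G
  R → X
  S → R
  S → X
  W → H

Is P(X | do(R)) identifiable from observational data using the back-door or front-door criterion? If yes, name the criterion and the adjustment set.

desc(R)\{R}={G,X}; candidates ⊆ {D,H,M,S,W}.
size 0: {}; under {} R still reaches {D,H,M,S,W,X} ∋ X.
size 1: {D}, {H}, {M} …(+2); under {D} R still reaches {H,M,S,W,X} ∋ X.
{H,S}: R⊥X given {H,S} in G with R→· removed — back-door holds.
P(X|do(R)) = Σ_{H,S} P(X|R,H,S)·P(H,S).

P(X|do(R)): backdoor, adjust for {H, S}.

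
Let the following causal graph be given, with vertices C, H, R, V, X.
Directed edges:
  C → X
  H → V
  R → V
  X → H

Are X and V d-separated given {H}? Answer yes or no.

Bayes-Ball from X | {H} reaches {C}.
V ∉ reach(X|{H}) ⇒ X ⊥ V | {H}.

Yes — X ⊥ V | {H}.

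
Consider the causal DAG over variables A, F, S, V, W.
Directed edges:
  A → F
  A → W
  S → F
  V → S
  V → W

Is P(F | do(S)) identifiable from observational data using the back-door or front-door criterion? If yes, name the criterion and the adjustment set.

P(F|do(S)): backdoor, adjust for ∅.

desc(S)\{S}={F}; candidates ⊆ {A,V,W}.
∅: S⊥F given ∅ in G with S→· removed — back-door holds.
P(F|do(S)) = P(F|S) — no adjustment needed.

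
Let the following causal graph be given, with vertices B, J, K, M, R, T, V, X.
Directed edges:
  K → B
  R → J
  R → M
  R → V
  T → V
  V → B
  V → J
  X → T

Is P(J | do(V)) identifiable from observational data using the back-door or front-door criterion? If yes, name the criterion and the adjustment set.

P(J|do(V)): backdoor, adjust for {R}.

desc(V)\{V}={B,J}; candidates ⊆ {K,M,R,T,X}.
size 0: {}; under {} V still reaches {J,M,R,T,X} ∋ J.
{R}: V⊥J given {R} in G with V→· removed — back-door holds.
P(J|do(V)) = Σ_{R} P(J|V,R)·P(R).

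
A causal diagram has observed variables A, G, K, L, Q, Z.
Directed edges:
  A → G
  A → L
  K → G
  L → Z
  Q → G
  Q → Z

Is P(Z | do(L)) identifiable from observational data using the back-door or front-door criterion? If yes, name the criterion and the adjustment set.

desc(L)\{L}={Z}; candidates ⊆ {A,G,K,Q}.
∅: L⊥Z given ∅ in G with L→· removed — back-door holds.
P(Z|do(L)) = P(Z|L) — no adjustment needed.

P(Z|do(L)): backdoor, adjust for ∅.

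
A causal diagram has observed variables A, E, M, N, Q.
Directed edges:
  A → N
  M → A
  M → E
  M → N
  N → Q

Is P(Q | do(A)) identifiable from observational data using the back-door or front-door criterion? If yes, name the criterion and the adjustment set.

desc(A)\{A}={N,Q}; candidates ⊆ {E,M}.
size 0: {}; under {} A still reaches {E,M,N,Q} ∋ Q.
{M}: A⊥Q given {M} in G with A→· removed — back-door holds.
P(Q|do(A)) = Σ_{M} P(Q|A,M)·P(M).

P(Q|do(A)): backdoor, adjust for {M}.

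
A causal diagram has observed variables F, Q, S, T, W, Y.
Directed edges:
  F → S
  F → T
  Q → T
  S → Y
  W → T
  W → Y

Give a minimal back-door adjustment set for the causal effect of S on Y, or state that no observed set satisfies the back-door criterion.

desc(S)\{S}={Y}; candidates ⊆ {F,Q,T,W}.
∅: S⊥Y given ∅ in G with S→· removed — back-door holds.

S→Y: minimal back-door set ∅.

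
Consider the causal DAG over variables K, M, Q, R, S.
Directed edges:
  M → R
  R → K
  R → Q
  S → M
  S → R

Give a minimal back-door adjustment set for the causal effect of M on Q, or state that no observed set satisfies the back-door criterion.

M→Q: minimal back-door set {S}.

desc(M)\{M}={K,Q,R}; candidates ⊆ {S}.
size 0: {}; under {} M still reaches {K,Q,R,S} ∋ Q.
{S}: M⊥Q given {S} in G with M→· removed — back-door holds.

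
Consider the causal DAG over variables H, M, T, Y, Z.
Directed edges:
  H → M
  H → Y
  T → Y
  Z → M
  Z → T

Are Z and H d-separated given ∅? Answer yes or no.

Bayes-Ball from Z | ∅ reaches {M,T,Y}.
H ∉ reach(Z|∅) ⇒ Z ⊥ H | ∅.

Yes — Z ⊥ H | ∅.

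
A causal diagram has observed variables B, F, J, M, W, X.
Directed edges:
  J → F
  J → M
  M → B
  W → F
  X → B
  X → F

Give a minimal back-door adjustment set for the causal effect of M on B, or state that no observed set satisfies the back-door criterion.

desc(M)\{M}={B}; candidates ⊆ {F,J,W,X}.
∅: M⊥B given ∅ in G with M→· removed — back-door holds.

M→B: minimal back-door set ∅.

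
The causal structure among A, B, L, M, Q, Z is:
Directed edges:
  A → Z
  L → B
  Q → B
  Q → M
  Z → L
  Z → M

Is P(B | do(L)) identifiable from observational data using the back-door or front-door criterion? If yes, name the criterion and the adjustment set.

P(B|do(L)): backdoor, adjust for ∅.

desc(L)\{L}={B}; candidates ⊆ {A,M,Q,Z}.
∅: L⊥B given ∅ in G with L→· removed — back-door holds.
P(B|do(L)) = P(B|L) — no adjustment needed.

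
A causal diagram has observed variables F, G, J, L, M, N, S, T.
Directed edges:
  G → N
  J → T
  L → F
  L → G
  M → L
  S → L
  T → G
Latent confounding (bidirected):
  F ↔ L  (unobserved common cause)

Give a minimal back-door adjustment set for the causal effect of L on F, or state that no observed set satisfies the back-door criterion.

desc(L)\{L}={F,G,N}; candidates ⊆ {J,M,S,T}.
L↔F: latent back-door arc(s) into L.
size 0: {}; under {} L still reaches {F,M,S} ∋ F.
size 1: {J}, {M}, {S} …(+1); under {J} L still reaches {F,M,S} ∋ F.
size 2: {J,M}, {J,S}, {J,T} …(+3); under {J,M} L still reaches {F,S} ∋ F.
L↔F cannot be blocked by any observed set — no back-door set.

L→F: no observed back-door set.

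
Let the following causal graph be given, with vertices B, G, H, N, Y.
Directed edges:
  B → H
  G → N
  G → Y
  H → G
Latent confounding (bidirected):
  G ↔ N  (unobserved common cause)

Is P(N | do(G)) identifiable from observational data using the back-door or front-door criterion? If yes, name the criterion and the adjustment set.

desc(G)\{G}={N,Y}; candidates ⊆ {B,H}.
G↔N: latent back-door arc(s) into G.
size 0: {}; under {} G still reaches {B,H,N} ∋ N.
size 1: {B}, {H}; under {B} G still reaches {H,N} ∋ N.
size 2: {B,H}; under {B,H} G still reaches {N} ∋ N.
G↔N cannot be blocked by any observed set — no back-door set.
No mediator lies on a directed G→…→N path.
Neither criterion identifies P(N|do(G)) in this graph.

P(N|do(G)): not identifiable (no BD/FD set).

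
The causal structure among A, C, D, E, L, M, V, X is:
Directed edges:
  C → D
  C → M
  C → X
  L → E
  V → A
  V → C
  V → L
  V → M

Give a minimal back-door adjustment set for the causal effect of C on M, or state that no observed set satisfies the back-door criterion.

C→M: minimal back-door set {V}.

desc(C)\{C}={D,M,X}; candidates ⊆ {A,E,L,V}.
size 0: {}; under {} C still reaches {A,E,L,M,V} ∋ M.
{V}: C⊥M given {V} in G with C→· removed — back-door holds.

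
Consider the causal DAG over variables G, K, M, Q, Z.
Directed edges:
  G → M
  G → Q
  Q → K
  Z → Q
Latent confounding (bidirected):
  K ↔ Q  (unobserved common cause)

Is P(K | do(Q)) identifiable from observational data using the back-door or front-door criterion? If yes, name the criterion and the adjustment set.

P(K|do(Q)): not identifiable (no BD/FD set).

desc(Q)\{Q}={K}; candidates ⊆ {G,M,Z}.
Q↔K: latent back-door arc(s) into Q.
size 0: {}; under {} Q still reaches {G,K,M,Z} ∋ K.
size 1: {G}, {M}, {Z}; under {G} Q still reaches {K,Z} ∋ K.
size 2: {G,M}, {G,Z}, {M,Z}; under {G,M} Q still reaches {K,Z} ∋ K.
Q↔K cannot be blocked by any observed set — no back-door set.
No mediator lies on a directed Q→…→K path.
Neither criterion identifies P(K|do(Q)) in this graph.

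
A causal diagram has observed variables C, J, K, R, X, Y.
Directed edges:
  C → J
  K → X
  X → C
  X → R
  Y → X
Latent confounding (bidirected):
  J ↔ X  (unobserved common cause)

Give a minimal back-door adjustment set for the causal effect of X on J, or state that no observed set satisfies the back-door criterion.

desc(X)\{X}={C,J,R}; candidates ⊆ {K,Y}.
X↔J: latent back-door arc(s) into X.
size 0: {}; under {} X still reaches {J,K,Y} ∋ J.
size 1: {K}, {Y}; under {K} X still reaches {J,Y} ∋ J.
size 2: {K,Y}; under {K,Y} X still reaches {J} ∋ J.
X↔J cannot be blocked by any observed set — no back-door set.

X→J: no observed back-door set.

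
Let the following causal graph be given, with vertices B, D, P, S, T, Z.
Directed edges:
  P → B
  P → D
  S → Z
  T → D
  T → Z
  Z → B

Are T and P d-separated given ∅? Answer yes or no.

Yes — T ⊥ P | ∅.

Bayes-Ball from T | ∅ reaches {B,D,Z}.
P ∉ reach(T|∅) ⇒ T ⊥ P | ∅.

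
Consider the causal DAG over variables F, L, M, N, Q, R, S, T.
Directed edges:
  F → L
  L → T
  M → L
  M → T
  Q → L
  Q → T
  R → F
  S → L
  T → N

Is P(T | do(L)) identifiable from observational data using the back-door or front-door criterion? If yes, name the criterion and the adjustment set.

desc(L)\{L}={N,T}; candidates ⊆ {F,M,Q,R,S}.
size 0: {}; under {} L still reaches {F,M,N,Q,R,S,T} ∋ T.
size 1: {F}, {M}, {Q} …(+2); under {F} L still reaches {M,N,Q,S,T} ∋ T.
{M,Q}: L⊥T given {M,Q} in G with L→· removed — back-door holds.
P(T|do(L)) = Σ_{M,Q} P(T|L,M,Q)·P(M,Q).

P(T|do(L)): backdoor, adjust for {M, Q}.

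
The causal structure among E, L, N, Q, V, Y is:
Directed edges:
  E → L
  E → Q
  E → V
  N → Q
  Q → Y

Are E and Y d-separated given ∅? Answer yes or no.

Bayes-Ball from E | ∅ reaches {L,Q,V,Y}.
Y ∈ reach(E|∅) ⇒ E ⊥̸ Y | ∅.

No — E and Y are d-connected given ∅.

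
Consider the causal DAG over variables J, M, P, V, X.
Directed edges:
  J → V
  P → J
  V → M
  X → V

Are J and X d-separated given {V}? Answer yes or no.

No — J and X are d-connected given {V}.

Bayes-Ball from J | {V} reaches {P,X}.
X ∈ reach(J|{V}) ⇒ J ⊥̸ X | {V}.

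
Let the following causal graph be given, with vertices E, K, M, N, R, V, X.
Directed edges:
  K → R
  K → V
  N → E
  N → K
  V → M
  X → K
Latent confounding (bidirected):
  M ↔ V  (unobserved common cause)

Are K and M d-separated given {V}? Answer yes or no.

Bayes-Ball from K | {V} reaches {E,M,N,R,X}.
M ∈ reach(K|{V}) ⇒ K ⊥̸ M | {V}.

No — K and M are d-connected given {V}.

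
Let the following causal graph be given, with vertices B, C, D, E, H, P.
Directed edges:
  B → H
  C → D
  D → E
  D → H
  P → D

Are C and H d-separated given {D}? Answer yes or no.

Bayes-Ball from C | {D} reaches {P}.
H ∉ reach(C|{D}) ⇒ C ⊥ H | {D}.

Yes — C ⊥ H | {D}.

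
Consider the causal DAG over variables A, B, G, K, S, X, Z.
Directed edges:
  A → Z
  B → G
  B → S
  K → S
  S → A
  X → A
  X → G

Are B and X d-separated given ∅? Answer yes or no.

Yes — B ⊥ X | ∅.

Bayes-Ball from B | ∅ reaches {A,G,S,Z}.
X ∉ reach(B|∅) ⇒ B ⊥ X | ∅.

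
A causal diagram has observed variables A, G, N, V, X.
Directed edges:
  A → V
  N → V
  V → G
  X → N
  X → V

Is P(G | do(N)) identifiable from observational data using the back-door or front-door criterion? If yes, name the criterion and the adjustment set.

P(G|do(N)): backdoor, adjust for {X}.

desc(N)\{N}={G,V}; candidates ⊆ {A,X}.
size 0: {}; under {} N still reaches {G,V,X} ∋ G.
{X}: N⊥G given {X} in G with N→· removed — back-door holds.
P(G|do(N)) = Σ_{X} P(G|N,X)·P(X).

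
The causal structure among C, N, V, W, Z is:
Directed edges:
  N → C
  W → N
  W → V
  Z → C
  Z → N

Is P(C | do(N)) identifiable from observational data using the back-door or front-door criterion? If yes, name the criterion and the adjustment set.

P(C|do(N)): backdoor, adjust for {Z}.

desc(N)\{N}={C}; candidates ⊆ {V,W,Z}.
size 0: {}; under {} N still reaches {C,V,W,Z} ∋ C.
{Z}: N⊥C given {Z} in G with N→· removed — back-door holds.
P(C|do(N)) = Σ_{Z} P(C|N,Z)·P(Z).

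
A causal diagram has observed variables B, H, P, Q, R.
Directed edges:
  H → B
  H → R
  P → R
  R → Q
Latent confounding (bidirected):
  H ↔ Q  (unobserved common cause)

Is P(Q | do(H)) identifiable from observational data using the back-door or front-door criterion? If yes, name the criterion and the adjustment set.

desc(H)\{H}={B,Q,R}; candidates ⊆ {P}.
H↔Q: latent back-door arc(s) into H.
size 0: {}; under {} H still reaches {Q} ∋ Q.
size 1: {P}; under {P} H still reaches {Q} ∋ Q.
H↔Q cannot be blocked by any observed set — no back-door set.
{R}: (i) intercepts every directed H→Q path; (ii) no back-door H→{R}; (iii) {H} blocks every back-door {R}→Q. Front-door holds.
P(Q|do(H)) = Σ_{R} P(R|H) Σ_{H'} P(Q|R,H')P(H').

P(Q|do(H)): frontdoor, adjust for {R}.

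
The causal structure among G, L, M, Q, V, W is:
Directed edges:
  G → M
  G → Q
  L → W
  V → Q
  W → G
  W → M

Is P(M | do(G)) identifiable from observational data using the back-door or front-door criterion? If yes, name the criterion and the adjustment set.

desc(G)\{G}={M,Q}; candidates ⊆ {L,V,W}.
size 0: {}; under {} G still reaches {L,M,W} ∋ M.
{W}: G⊥M given {W} in G with G→· removed — back-door holds.
P(M|do(G)) = Σ_{W} P(M|G,W)·P(W).

P(M|do(G)): backdoor, adjust for {W}.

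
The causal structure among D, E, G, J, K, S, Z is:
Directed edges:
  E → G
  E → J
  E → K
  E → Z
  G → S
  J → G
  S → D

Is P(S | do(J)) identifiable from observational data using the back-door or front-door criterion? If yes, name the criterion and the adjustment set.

P(S|do(J)): backdoor, adjust for {E}.

desc(J)\{J}={D,G,S}; candidates ⊆ {E,K,Z}.
size 0: {}; under {} J still reaches {D,E,G,K,S,Z} ∋ S.
{E}: J⊥S given {E} in G with J→· removed — back-door holds.
P(S|do(J)) = Σ_{E} P(S|J,E)·P(E).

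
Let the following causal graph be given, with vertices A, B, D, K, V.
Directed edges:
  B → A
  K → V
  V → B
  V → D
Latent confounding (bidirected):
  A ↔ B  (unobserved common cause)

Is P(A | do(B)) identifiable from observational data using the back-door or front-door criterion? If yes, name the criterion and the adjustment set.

P(A|do(B)): not identifiable (no BD/FD set).

desc(B)\{B}={A}; candidates ⊆ {D,K,V}.
B↔A: latent back-door arc(s) into B.
size 0: {}; under {} B still reaches {A,D,K,V} ∋ A.
size 1: {D}, {K}, {V}; under {D} B still reaches {A,K,V} ∋ A.
size 2: {D,K}, {D,V}, {K,V}; under {D,K} B still reaches {A,V} ∋ A.
B↔A cannot be blocked by any observed set — no back-door set.
No mediator lies on a directed B→…→A path.
Neither criterion identifies P(A|do(B)) in this graph.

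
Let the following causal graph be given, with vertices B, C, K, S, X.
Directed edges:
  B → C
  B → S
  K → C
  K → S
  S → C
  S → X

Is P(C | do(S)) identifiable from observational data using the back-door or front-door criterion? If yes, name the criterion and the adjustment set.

P(C|do(S)): backdoor, adjust for {B, K}.

desc(S)\{S}={C,X}; candidates ⊆ {B,K}.
size 0: {}; under {} S still reaches {B,C,K} ∋ C.
size 1: {B}, {K}; under {B} S still reaches {C,K} ∋ C.
{B,K}: S⊥C given {B,K} in G with S→· removed — back-door holds.
P(C|do(S)) = Σ_{B,K} P(C|S,B,K)·P(B,K).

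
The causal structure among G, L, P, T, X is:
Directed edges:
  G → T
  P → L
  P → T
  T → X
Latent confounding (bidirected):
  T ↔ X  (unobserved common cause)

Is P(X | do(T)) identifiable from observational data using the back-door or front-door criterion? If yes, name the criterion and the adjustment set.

desc(T)\{T}={X}; candidates ⊆ {G,L,P}.
T↔X: latent back-door arc(s) into T.
size 0: {}; under {} T still reaches {G,L,P,X} ∋ X.
size 1: {G}, {L}, {P}; under {G} T still reaches {L,P,X} ∋ X.
size 2: {G,L}, {G,P}, {L,P}; under {G,L} T still reaches {P,X} ∋ X.
T↔X cannot be blocked by any observed set — no back-door set.
No mediator lies on a directed T→…→X path.
Neither criterion identifies P(X|do(T)) in this graph.

P(X|do(T)): not identifiable (no BD/FD set).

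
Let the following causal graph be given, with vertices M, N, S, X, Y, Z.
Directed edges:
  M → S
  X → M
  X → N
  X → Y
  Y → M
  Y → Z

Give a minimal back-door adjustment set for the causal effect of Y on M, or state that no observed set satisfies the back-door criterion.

desc(Y)\{Y}={M,S,Z}; candidates ⊆ {N,X}.
size 0: {}; under {} Y still reaches {M,N,S,X} ∋ M.
{X}: Y⊥M given {X} in G with Y→· removed — back-door holds.

Y→M: minimal back-door set {X}.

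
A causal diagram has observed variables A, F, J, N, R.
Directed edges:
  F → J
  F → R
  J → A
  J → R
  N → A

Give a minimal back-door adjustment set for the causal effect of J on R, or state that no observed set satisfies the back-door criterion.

desc(J)\{J}={A,R}; candidates ⊆ {F,N}.
size 0: {}; under {} J still reaches {F,R} ∋ R.
{F}: J⊥R given {F} in G with J→· removed — back-door holds.

J→R: minimal back-door set {F}.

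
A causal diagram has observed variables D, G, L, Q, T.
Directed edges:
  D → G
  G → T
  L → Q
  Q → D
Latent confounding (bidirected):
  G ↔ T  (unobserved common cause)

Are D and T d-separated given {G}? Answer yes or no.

No — D and T are d-connected given {G}.

Bayes-Ball from D | {G} reaches {L,Q,T}.
T ∈ reach(D|{G}) ⇒ D ⊥̸ T | {G}.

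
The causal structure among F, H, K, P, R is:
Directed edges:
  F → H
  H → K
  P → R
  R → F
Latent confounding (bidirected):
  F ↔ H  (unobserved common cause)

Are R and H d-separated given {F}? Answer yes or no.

No — R and H are d-connected given {F}.

Bayes-Ball from R | {F} reaches {H,K,P}.
H ∈ reach(R|{F}) ⇒ R ⊥̸ H | {F}.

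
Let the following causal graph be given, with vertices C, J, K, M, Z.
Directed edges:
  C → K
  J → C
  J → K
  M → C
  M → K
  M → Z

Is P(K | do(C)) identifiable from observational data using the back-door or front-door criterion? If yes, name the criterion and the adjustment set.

desc(C)\{C}={K}; candidates ⊆ {J,M,Z}.
size 0: {}; under {} C still reaches {J,K,M,Z} ∋ K.
size 1: {J}, {M}, {Z}; under {J} C still reaches {K,M,Z} ∋ K.
{J,M}: C⊥K given {J,M} in G with C→· removed — back-door holds.
P(K|do(C)) = Σ_{J,M} P(K|C,J,M)·P(J,M).

P(K|do(C)): backdoor, adjust for {J, M}.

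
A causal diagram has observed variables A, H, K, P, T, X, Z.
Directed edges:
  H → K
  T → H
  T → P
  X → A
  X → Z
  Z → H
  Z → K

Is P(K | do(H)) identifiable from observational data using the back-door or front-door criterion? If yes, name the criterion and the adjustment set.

P(K|do(H)): backdoor, adjust for {Z}.

desc(H)\{H}={K}; candidates ⊆ {A,P,T,X,Z}.
size 0: {}; under {} H still reaches {A,K,P,T,X,Z} ∋ K.
{Z}: H⊥K given {Z} in G with H→· removed — back-door holds.
P(K|do(H)) = Σ_{Z} P(K|H,Z)·P(Z).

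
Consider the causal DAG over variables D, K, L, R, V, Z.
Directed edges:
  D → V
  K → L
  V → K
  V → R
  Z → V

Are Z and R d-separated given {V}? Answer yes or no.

Bayes-Ball from Z | {V} reaches {D}.
R ∉ reach(Z|{V}) ⇒ Z ⊥ R | {V}.

Yes — Z ⊥ R | {V}.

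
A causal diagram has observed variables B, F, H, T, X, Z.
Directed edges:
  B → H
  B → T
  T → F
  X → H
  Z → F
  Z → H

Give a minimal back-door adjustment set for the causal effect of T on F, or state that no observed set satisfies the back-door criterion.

T→F: minimal back-door set ∅.

desc(T)\{T}={F}; candidates ⊆ {B,H,X,Z}.
∅: T⊥F given ∅ in G with T→· removed — back-door holds.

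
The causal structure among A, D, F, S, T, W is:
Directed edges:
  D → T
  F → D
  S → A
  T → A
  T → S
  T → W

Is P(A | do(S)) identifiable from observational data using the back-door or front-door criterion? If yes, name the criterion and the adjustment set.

P(A|do(S)): backdoor, adjust for {T}.

desc(S)\{S}={A}; candidates ⊆ {D,F,T,W}.
size 0: {}; under {} S still reaches {A,D,F,T,W} ∋ A.
{T}: S⊥A given {T} in G with S→· removed — back-door holds.
P(A|do(S)) = Σ_{T} P(A|S,T)·P(T).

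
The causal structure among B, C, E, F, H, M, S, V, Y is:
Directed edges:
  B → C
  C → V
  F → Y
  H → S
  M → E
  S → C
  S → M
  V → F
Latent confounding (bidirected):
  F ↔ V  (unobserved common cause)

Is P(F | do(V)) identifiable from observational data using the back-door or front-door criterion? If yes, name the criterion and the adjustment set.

desc(V)\{V}={F,Y}; candidates ⊆ {B,C,E,H,M,S}.
V↔F: latent back-door arc(s) into V.
size 0: {}; under {} V still reaches {B,C,E,F,H,M,S,Y} ∋ F.
size 1: {B}, {C}, {E} …(+3); under {B} V still reaches {C,E,F,H,M,S,Y} ∋ F.
size 2: {B,C}, {B,E}, {B,H} …(+12); under {B,C} V still reaches {F,Y} ∋ F.
V↔F cannot be blocked by any observed set — no back-door set.
No mediator lies on a directed V→…→F path.
Neither criterion identifies P(F|do(V)) in this graph.

P(F|do(V)): not identifiable (no BD/FD set).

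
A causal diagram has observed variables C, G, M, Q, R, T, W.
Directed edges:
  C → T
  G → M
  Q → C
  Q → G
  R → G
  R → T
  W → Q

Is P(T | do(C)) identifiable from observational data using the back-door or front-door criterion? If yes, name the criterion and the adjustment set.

P(T|do(C)): backdoor, adjust for ∅.

desc(C)\{C}={T}; candidates ⊆ {G,M,Q,R,W}.
∅: C⊥T given ∅ in G with C→· removed — back-door holds.
P(T|do(C)) = P(T|C) — no adjustment needed.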